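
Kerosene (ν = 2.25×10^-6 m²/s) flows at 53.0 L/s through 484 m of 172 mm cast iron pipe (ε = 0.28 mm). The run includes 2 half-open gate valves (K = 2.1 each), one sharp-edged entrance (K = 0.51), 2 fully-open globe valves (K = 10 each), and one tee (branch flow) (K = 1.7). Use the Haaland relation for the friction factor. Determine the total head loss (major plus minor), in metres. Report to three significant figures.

V = 4Q/(πD²) = 2.281 m/s; V²/2g = 0.2652 m
Re = 1.74×10^5, ε/D = 0.00163 → f = 0.02326 (Haaland)
Major: h_f = f(L/D)·V²/2g = 0.02326·2814·0.2652 = 17.36 m
Minor: ΣK = 26.4; h_m = ΣK·V²/2g = 7.004 m
Total H_L = 17.36 + 7.004 = 24.36 m

H_L ≈ 24.4 m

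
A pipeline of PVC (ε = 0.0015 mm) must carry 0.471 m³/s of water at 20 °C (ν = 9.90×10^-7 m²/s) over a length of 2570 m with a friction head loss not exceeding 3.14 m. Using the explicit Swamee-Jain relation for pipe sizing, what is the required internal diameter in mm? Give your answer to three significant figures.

Swamee-Jain (Type III): D = 0.66·[ε^1.25·(LQ²/(gh_f))^4.75 + ν·Q^9.4·(L/(gh_f))^5.2]^0.04
LQ²/(gh_f) = 18.51; L/(gh_f) = 83.43
Term 1 = ε^1.25·(…)^4.75 = 0.0550; Term 2 = ν·Q^9.4·(…)^5.2 = 8.18
D = 0.66·(0.0550 + 8.18)^0.04 = 0.7181 m = 718 mm
Check: V = 1.16 m/s, Re = 8.44×10^5, f = 0.01199, h_f = 2.96 m ≈ 3.14 m ✓

D ≈ 718 mm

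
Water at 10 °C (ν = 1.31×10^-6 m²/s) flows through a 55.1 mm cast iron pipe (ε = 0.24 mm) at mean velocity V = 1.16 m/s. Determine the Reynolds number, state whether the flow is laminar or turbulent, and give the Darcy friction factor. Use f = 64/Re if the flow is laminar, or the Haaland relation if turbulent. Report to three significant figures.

Re = VD/ν = 1.160·0.0551/1.31×10^-6 = 4.88×10^4
Re > 4000 → turbulent; ε/D = 0.00436
Haaland: f = 0.03103

Re ≈ 4.88×10^4; turbulent; f ≈ 0.0310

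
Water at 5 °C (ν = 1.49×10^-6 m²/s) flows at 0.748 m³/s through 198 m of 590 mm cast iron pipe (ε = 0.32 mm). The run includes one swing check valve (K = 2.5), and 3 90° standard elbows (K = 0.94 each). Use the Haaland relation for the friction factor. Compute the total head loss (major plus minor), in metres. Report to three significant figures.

V = 4Q/(πD²) = 2.736 m/s; V²/2g = 0.3815 m
Re = 1.08×10^6, ε/D = 5.42×10^-4 → f = 0.01743 (Haaland)
Major: h_f = f(L/D)·V²/2g = 0.01743·335.6·0.3815 = 2.231 m
Minor: ΣK = 5.32; h_m = ΣK·V²/2g = 2.030 m
Total H_L = 2.231 + 2.030 = 4.261 m

H_L ≈ 4.26 m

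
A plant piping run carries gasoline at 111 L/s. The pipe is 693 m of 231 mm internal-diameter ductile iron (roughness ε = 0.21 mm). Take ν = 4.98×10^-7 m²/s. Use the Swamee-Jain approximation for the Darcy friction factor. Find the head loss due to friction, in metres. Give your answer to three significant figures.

h_f ≈ 21.0 m

V = 4Q/(πD²) = 4·0.111/(π·0.231²) = 2.649 m/s
Re = VD/ν = 2.649·0.231/4.98×10^-7 = 1.23×10^6 → turbulent
ε/D = 0.21/231 = 9.09×10^-4
Swamee-Jain: f = 0.01954
h_f = f(L/D)V²/(2g) = 0.01954·(693/0.231)·2.649²/(2·9.81) = 20.95 m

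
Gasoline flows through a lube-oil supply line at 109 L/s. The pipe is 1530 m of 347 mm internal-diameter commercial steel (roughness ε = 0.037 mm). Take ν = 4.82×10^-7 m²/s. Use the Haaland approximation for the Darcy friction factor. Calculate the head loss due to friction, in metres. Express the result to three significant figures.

h_f ≈ 4.07 m

V = 4Q/(πD²) = 4·0.109/(π·0.347²) = 1.153 m/s
Re = VD/ν = 1.153·0.347/4.82×10^-7 = 8.30×10^5 → turbulent
ε/D = 0.037/347 = 1.07×10^-4
Haaland: f = 0.01363
h_f = f(L/D)V²/(2g) = 0.01363·(1530/0.347)·1.153²/(2·9.81) = 4.070 m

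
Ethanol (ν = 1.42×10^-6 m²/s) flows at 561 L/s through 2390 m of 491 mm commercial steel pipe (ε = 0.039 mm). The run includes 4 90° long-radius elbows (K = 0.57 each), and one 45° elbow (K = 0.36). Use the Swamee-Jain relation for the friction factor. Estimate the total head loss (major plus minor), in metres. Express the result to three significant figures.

V = 4Q/(πD²) = 2.963 m/s; V²/2g = 0.4474 m
Re = 1.02×10^6, ε/D = 7.94×10^-5 → f = 0.01316 (Swamee-Jain)
Major: h_f = f(L/D)·V²/2g = 0.01316·4868·0.4474 = 28.66 m
Minor: ΣK = 2.64; h_m = ΣK·V²/2g = 1.181 m
Total H_L = 28.66 + 1.181 = 29.85 m

H_L ≈ 29.8 m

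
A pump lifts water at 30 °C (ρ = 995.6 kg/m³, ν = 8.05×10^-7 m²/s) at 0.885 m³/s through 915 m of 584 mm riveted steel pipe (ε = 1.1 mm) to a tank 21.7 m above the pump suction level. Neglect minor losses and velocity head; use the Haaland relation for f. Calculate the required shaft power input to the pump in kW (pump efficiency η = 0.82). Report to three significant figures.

V = 4Q/(πD²) = 3.304 m/s; Re = 2.40×10^6; ε/D = 0.00188; f = 0.02317
h_f = f(L/D)V²/2g = 20.20 m
Total head H = z + h_f = 21.7 + 20.20 = 41.90 m
P_hyd = ρgQH = 995.6·9.81·0.885·41.90 = 362.1 kW
P_shaft = P_hyd/η = 362.1/0.82 = 441.6 kW

P_shaft ≈ 442 kW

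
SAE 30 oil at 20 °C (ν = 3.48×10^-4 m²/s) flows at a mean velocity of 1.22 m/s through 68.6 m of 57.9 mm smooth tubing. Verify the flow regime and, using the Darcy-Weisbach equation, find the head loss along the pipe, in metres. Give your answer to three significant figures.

h_f ≈ 28.3 m

Re = VD/ν = 1.22·0.05790/3.48×10^-4 = 203 → laminar (Re < 2300)
f = 64/Re = 0.3153
h_f = f(L/D)V²/(2g) = 0.3153·(68.6/0.05790)·1.22²/(2·9.81) = 28.34 m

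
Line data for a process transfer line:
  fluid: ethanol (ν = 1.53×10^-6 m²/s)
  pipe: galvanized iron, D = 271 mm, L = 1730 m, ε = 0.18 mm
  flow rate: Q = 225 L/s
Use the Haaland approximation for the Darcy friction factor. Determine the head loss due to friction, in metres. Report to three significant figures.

V = 4Q/(πD²) = 4·0.225/(π·0.271²) = 3.901 m/s
Re = VD/ν = 3.901·0.271/1.53×10^-6 = 6.91×10^5 → turbulent
ε/D = 0.18/271 = 6.64×10^-4
Haaland: f = 0.01836
h_f = f(L/D)V²/(2g) = 0.01836·(1730/0.271)·3.901²/(2·9.81) = 90.92 m

h_f ≈ 90.9 m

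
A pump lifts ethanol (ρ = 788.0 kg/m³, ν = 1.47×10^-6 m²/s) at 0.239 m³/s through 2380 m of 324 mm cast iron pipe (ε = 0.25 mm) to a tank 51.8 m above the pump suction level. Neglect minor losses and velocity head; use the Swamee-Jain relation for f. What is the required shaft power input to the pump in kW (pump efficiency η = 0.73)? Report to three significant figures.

V = 4Q/(πD²) = 2.899 m/s; Re = 6.39×10^5; ε/D = 7.72×10^-4; f = 0.01913
h_f = f(L/D)V²/2g = 60.19 m
Total head H = z + h_f = 51.8 + 60.19 = 112.0 m
P_hyd = ρgQH = 788.0·9.81·0.239·112.0 = 206.9 kW
P_shaft = P_hyd/η = 206.9/0.73 = 283.4 kW

P_shaft ≈ 283 kW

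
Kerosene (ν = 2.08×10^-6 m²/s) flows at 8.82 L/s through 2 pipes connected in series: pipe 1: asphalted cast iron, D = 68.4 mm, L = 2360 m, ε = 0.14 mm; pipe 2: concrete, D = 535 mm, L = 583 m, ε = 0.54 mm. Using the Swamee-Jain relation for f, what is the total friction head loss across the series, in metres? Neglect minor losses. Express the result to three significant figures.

Pipe 1: V = 2.400 m/s, Re = 7.89×10^4, ε/D = 0.00205, f = 0.02586, h_1 = f(L/D)V²/2g = 262.0 m
Pipe 2: V = 0.03923 m/s, Re = 1.01×10^4, ε/D = 0.00101, f = 0.03261, h_2 = f(L/D)V²/2g = 0.002788 m
Series → Q common, losses add: H = Σh = 262.0 m

H ≈ 262 m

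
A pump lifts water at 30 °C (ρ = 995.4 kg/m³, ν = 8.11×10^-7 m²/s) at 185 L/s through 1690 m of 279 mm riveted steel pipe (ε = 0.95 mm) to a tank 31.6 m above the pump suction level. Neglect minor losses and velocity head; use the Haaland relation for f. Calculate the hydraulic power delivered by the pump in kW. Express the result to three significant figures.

P_hyd ≈ 196 kW

V = 4Q/(πD²) = 3.026 m/s; Re = 1.04×10^6; ε/D = 0.00341; f = 0.02728
h_f = f(L/D)V²/2g = 77.13 m
Total head H = z + h_f = 31.6 + 77.13 = 108.7 m
P_hyd = ρgQH = 995.4·9.81·0.185·108.7 = 196.4 kW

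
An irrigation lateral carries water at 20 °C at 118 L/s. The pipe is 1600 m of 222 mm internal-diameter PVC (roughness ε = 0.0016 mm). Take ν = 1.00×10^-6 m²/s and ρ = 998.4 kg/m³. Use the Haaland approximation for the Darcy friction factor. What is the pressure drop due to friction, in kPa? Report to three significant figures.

V = 4Q/(πD²) = 4·0.118/(π·0.222²) = 3.048 m/s
Re = VD/ν = 3.048·0.222/1.00×10^-6 = 6.77×10^5 → turbulent
ε/D = 0.0016/222 = 7.21×10^-6
Haaland: f = 0.01248
h_f = f(L/D)V²/(2g) = 0.01248·(1600/0.222)·3.048²/(2·9.81) = 42.61 m
Δp = ρg·h_f = 998.4·9.81·42.61 = 417.4 kPa

Δp ≈ 417 kPa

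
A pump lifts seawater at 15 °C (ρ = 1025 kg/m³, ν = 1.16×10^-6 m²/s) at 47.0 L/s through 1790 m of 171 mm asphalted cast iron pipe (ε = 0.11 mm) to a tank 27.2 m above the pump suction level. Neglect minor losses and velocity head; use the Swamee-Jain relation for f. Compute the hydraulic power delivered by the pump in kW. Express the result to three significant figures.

P_hyd ≈ 33.0 kW

V = 4Q/(πD²) = 2.047 m/s; Re = 3.02×10^5; ε/D = 6.43×10^-4; f = 0.01910
h_f = f(L/D)V²/2g = 42.68 m
Total head H = z + h_f = 27.2 + 42.68 = 69.88 m
P_hyd = ρgQH = 1025·9.81·0.0470·69.88 = 33.02 kW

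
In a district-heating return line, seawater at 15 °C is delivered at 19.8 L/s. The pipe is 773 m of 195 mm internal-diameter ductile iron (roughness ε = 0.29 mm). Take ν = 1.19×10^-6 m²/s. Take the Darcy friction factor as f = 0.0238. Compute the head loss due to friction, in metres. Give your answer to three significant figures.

V = 4Q/(πD²) = 4·0.0198/(π·0.195²) = 0.6630 m/s
h_f = f(L/D)V²/(2g) = 0.02380·(773/0.195)·0.6630²/(2·9.81) = 2.114 m

h_f ≈ 2.11 m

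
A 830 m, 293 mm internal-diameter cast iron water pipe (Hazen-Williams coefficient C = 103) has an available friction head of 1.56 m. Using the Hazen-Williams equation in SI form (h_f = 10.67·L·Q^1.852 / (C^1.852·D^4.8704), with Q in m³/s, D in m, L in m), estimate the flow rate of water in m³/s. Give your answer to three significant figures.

Rearranging: Q = [h_f·C^1.852·D^4.8704 / (10.67·L)]^(1/1.852)
Q = [1.56·103^1.852·0.293^4.8704 / (10.67·830)]^0.540 = 0.03835 m³/s

Q ≈ 0.0383 m³/s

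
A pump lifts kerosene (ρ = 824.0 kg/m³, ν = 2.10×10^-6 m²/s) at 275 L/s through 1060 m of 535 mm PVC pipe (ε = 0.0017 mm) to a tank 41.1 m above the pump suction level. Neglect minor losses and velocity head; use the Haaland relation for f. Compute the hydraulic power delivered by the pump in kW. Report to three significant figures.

V = 4Q/(πD²) = 1.223 m/s; Re = 3.12×10^5; ε/D = 3.18×10^-6; f = 0.01427
h_f = f(L/D)V²/2g = 2.156 m
Total head H = z + h_f = 41.1 + 2.156 = 43.26 m
P_hyd = ρgQH = 824.0·9.81·0.275·43.26 = 96.16 kW

P_hyd ≈ 96.2 kW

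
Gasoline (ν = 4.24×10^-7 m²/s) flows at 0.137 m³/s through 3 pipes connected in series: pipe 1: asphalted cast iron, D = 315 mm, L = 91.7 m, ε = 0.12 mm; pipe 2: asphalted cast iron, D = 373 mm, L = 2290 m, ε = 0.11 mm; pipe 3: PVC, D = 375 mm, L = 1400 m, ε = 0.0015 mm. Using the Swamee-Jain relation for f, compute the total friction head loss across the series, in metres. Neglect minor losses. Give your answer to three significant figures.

H ≈ 11.8 m

Pipe 1: V = 1.758 m/s, Re = 1.31×10^6, ε/D = 3.81×10^-4, f = 0.01629, h_1 = f(L/D)V²/2g = 0.7470 m
Pipe 2: V = 1.254 m/s, Re = 1.10×10^6, ε/D = 2.95×10^-4, f = 0.01565, h_2 = f(L/D)V²/2g = 7.696 m
Pipe 3: V = 1.240 m/s, Re = 1.10×10^6, ε/D = 4.00×10^-6, f = 0.01153, h_3 = f(L/D)V²/2g = 3.377 m
Series → Q common, losses add: H = Σh = 11.82 m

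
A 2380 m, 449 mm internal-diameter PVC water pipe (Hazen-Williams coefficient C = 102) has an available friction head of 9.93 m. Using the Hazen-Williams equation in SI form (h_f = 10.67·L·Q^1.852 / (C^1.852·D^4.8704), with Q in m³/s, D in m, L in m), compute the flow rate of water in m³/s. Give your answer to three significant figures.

Rearranging: Q = [h_f·C^1.852·D^4.8704 / (10.67·L)]^(1/1.852)
Q = [9.93·102^1.852·0.449^4.8704 / (10.67·2380)]^0.540 = 0.1795 m³/s

Q ≈ 0.179 m³/s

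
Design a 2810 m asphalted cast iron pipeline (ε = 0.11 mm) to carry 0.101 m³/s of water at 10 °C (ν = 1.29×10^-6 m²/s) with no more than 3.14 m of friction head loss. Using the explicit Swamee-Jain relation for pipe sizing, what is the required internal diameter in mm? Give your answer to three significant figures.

Swamee-Jain (Type III): D = 0.66·[ε^1.25·(LQ²/(gh_f))^4.75 + ν·Q^9.4·(L/(gh_f))^5.2]^0.04
LQ²/(gh_f) = 0.9306; L/(gh_f) = 91.22
Term 1 = ε^1.25·(…)^4.75 = 8.00×10^-6; Term 2 = ν·Q^9.4·(…)^5.2 = 8.79×10^-6
D = 0.66·(8.00×10^-6 + 8.79×10^-6)^0.04 = 0.4252 m = 425 mm
Check: V = 0.711 m/s, Re = 2.34×10^5, f = 0.01721, h_f = 2.93 m ≈ 3.14 m ✓

D ≈ 425 mm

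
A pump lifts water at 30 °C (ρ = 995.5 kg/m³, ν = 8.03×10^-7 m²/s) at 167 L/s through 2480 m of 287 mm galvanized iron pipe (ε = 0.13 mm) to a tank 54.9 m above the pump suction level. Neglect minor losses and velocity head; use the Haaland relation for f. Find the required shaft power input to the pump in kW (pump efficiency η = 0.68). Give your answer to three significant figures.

V = 4Q/(πD²) = 2.581 m/s; Re = 9.23×10^5; ε/D = 4.53×10^-4; f = 0.01688
h_f = f(L/D)V²/2g = 49.53 m
Total head H = z + h_f = 54.9 + 49.53 = 104.4 m
P_hyd = ρgQH = 995.5·9.81·0.167·104.4 = 170.3 kW
P_shaft = P_hyd/η = 170.3/0.68 = 250.5 kW

P_shaft ≈ 250 kW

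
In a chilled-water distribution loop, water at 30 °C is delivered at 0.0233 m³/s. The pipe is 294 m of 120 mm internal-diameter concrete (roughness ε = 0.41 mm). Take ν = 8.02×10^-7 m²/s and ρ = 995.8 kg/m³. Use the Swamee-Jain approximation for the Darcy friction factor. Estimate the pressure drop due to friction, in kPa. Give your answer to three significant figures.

Δp ≈ 143 kPa

V = 4Q/(πD²) = 4·0.0233/(π·0.120²) = 2.060 m/s
Re = VD/ν = 2.060·0.120/8.02×10^-7 = 3.08×10^5 → turbulent
ε/D = 0.41/120 = 0.00342
Swamee-Jain: f = 0.02769
h_f = f(L/D)V²/(2g) = 0.02769·(294/0.120)·2.060²/(2·9.81) = 14.68 m
Δp = ρg·h_f = 995.8·9.81·14.68 = 143.4 kPa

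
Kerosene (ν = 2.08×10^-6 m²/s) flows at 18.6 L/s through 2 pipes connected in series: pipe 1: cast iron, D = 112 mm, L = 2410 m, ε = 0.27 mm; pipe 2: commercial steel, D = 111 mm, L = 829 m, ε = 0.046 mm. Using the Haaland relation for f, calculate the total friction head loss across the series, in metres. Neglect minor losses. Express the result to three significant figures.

H ≈ 129 m

Pipe 1: V = 1.888 m/s, Re = 1.02×10^5, ε/D = 0.00241, f = 0.02600, h_1 = f(L/D)V²/2g = 101.6 m
Pipe 2: V = 1.922 m/s, Re = 1.03×10^5, ε/D = 4.14×10^-4, f = 0.01963, h_2 = f(L/D)V²/2g = 27.61 m
Series → Q common, losses add: H = Σh = 129.2 m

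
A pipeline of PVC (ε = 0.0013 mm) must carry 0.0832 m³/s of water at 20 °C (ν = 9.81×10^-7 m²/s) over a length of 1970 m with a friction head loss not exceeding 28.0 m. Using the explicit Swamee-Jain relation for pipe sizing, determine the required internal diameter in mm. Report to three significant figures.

D ≈ 225 mm

Swamee-Jain (Type III): D = 0.66·[ε^1.25·(LQ²/(gh_f))^4.75 + ν·Q^9.4·(L/(gh_f))^5.2]^0.04
LQ²/(gh_f) = 0.04965; L/(gh_f) = 7.172
Term 1 = ε^1.25·(…)^4.75 = 2.80×10^-14; Term 2 = ν·Q^9.4·(…)^5.2 = 1.95×10^-12
D = 0.66·(2.80×10^-14 + 1.95×10^-12)^0.04 = 0.2246 m = 225 mm
Check: V = 2.10 m/s, Re = 4.81×10^5, f = 0.01327, h_f = 26.2 m ≈ 28.0 m ✓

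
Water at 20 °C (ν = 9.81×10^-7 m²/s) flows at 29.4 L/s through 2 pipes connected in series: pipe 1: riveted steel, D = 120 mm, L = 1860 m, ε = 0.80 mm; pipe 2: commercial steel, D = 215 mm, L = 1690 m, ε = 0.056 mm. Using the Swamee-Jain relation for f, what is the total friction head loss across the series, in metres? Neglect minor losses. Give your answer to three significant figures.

H ≈ 184 m

Pipe 1: V = 2.600 m/s, Re = 3.18×10^5, ε/D = 0.00667, f = 0.03357, h_1 = f(L/D)V²/2g = 179.2 m
Pipe 2: V = 0.8098 m/s, Re = 1.77×10^5, ε/D = 2.60×10^-4, f = 0.01780, h_2 = f(L/D)V²/2g = 4.676 m
Series → Q common, losses add: H = Σh = 183.9 m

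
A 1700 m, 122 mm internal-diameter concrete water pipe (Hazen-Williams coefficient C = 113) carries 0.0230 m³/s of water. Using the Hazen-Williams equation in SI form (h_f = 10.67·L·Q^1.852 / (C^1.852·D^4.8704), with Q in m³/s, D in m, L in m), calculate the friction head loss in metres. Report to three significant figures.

h_f = 10.67·1700·0.0230^1.852 / (113^1.852·0.122^4.8704) = 74.48 m

h_f ≈ 74.5 m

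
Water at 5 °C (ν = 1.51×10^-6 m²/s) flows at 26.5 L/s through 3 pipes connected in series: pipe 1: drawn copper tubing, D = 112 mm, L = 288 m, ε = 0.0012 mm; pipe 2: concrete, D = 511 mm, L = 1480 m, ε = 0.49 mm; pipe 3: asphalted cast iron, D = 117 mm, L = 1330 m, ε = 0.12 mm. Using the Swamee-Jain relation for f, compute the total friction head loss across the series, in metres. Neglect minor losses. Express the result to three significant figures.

H ≈ 90.0 m

Pipe 1: V = 2.690 m/s, Re = 2.00×10^5, ε/D = 1.07×10^-5, f = 0.01564, h_1 = f(L/D)V²/2g = 14.83 m
Pipe 2: V = 0.1292 m/s, Re = 4.37×10^4, ε/D = 9.59×10^-4, f = 0.02452, h_2 = f(L/D)V²/2g = 0.06044 m
Pipe 3: V = 2.465 m/s, Re = 1.91×10^5, ε/D = 0.00103, f = 0.02135, h_3 = f(L/D)V²/2g = 75.16 m
Series → Q common, losses add: H = Σh = 90.04 m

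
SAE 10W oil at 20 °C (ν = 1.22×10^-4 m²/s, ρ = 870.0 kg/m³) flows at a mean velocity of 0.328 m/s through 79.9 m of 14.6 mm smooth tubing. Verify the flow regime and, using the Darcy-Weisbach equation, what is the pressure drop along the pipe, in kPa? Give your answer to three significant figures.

Δp ≈ 418 kPa

Re = VD/ν = 0.328·0.01460/1.22×10^-4 = 39.3 → laminar (Re < 2300)
f = 64/Re = 1.630
h_f = f(L/D)V²/(2g) = 1.630·(79.9/0.01460)·0.328²/(2·9.81) = 48.93 m
Δp = ρg·h_f = 870.0·9.81·48.93 = 417.6 kPa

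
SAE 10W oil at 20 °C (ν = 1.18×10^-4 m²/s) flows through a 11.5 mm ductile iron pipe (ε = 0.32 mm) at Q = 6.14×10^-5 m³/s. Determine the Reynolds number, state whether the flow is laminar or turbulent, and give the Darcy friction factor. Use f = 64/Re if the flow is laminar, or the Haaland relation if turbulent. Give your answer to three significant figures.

Re ≈ 57.6; laminar; f = 64/Re ≈ 1.11

V = 4Q/(πD²) = 0.5911 m/s
Re = VD/ν = 0.5911·0.0115/1.18×10^-4 = 57.6
Re < 2300 → laminar → f = 64/Re = 1.111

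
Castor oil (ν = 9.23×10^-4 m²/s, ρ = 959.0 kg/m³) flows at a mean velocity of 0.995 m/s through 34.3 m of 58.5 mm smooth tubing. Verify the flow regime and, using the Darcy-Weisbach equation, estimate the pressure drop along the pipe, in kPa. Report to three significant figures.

Re = VD/ν = 0.995·0.05850/9.23×10^-4 = 63.1 → laminar (Re < 2300)
f = 64/Re = 1.015
h_f = f(L/D)V²/(2g) = 1.015·(34.3/0.05850)·0.995²/(2·9.81) = 30.03 m
Δp = ρg·h_f = 959.0·9.81·30.03 = 282.5 kPa

Δp ≈ 282 kPa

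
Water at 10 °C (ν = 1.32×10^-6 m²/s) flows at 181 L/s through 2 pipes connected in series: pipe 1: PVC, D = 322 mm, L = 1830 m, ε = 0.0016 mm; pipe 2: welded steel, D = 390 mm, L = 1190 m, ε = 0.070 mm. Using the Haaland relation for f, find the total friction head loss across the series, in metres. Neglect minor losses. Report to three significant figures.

Pipe 1: V = 2.223 m/s, Re = 5.42×10^5, ε/D = 4.97×10^-6, f = 0.01293, h_1 = f(L/D)V²/2g = 18.51 m
Pipe 2: V = 1.515 m/s, Re = 4.48×10^5, ε/D = 1.79×10^-4, f = 0.01525, h_2 = f(L/D)V²/2g = 5.444 m
Series → Q common, losses add: H = Σh = 23.95 m

H ≈ 24.0 m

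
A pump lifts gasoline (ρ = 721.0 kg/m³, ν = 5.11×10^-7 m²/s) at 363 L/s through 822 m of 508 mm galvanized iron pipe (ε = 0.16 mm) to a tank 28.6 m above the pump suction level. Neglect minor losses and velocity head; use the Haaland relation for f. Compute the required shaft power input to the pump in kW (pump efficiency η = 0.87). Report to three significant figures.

P_shaft ≈ 96.5 kW

V = 4Q/(πD²) = 1.791 m/s; Re = 1.78×10^6; ε/D = 3.15×10^-4; f = 0.01548
h_f = f(L/D)V²/2g = 4.095 m
Total head H = z + h_f = 28.6 + 4.095 = 32.69 m
P_hyd = ρgQH = 721.0·9.81·0.363·32.69 = 83.94 kW
P_shaft = P_hyd/η = 83.94/0.87 = 96.49 kW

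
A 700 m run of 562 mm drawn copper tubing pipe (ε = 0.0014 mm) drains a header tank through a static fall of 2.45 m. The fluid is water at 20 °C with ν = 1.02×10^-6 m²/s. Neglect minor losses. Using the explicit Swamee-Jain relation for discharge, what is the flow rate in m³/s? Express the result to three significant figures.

Swamee-Jain (Type II): Q = -0.965·√(gD⁵h_f/L)·ln[ε/(3.7D) + √(3.17ν²L/(gD³h_f))]
√(gD⁵h_f/L) = √(9.81·0.562⁵·2.45/700) = 0.04387
ε/(3.7D) = 6.73×10^-7; √(3.17ν²L/(gD³h_f)) = 2.33×10^-5
Q = -0.965·0.04387·ln(2.394×10^-5) = 0.4505 m³/s
Check: V = 1.82 m/s, Re = 1.00×10^6, f = 0.01167, h_f = 2.44 m ≈ 2.45 m ✓

Q ≈ 0.450 m³/s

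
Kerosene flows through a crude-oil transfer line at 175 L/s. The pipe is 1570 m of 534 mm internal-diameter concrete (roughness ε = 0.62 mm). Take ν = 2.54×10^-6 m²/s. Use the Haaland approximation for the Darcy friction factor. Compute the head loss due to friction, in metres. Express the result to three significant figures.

V = 4Q/(πD²) = 4·0.175/(π·0.534²) = 0.7814 m/s
Re = VD/ν = 0.7814·0.534/2.54×10^-6 = 1.64×10^5 → turbulent
ε/D = 0.62/534 = 0.00116
Haaland: f = 0.02176
h_f = f(L/D)V²/(2g) = 0.02176·(1570/0.534)·0.7814²/(2·9.81) = 1.991 m

h_f ≈ 1.99 m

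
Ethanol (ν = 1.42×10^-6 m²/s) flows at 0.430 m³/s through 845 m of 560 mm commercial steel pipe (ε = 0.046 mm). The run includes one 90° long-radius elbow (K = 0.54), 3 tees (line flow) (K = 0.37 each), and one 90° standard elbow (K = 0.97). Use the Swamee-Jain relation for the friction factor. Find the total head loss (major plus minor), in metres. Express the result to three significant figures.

H_L ≈ 3.63 m

V = 4Q/(πD²) = 1.746 m/s; V²/2g = 0.1553 m
Re = 6.88×10^5, ε/D = 8.21×10^-5 → f = 0.01374 (Swamee-Jain)
Major: h_f = f(L/D)·V²/2g = 0.01374·1509·0.1553 = 3.220 m
Minor: ΣK = 2.62; h_m = ΣK·V²/2g = 0.4070 m
Total H_L = 3.220 + 0.4070 = 3.627 m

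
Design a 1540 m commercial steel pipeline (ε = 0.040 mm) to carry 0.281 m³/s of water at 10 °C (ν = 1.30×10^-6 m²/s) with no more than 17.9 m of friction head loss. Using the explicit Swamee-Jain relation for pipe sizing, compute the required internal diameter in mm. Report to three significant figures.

D ≈ 383 mm

Swamee-Jain (Type III): D = 0.66·[ε^1.25·(LQ²/(gh_f))^4.75 + ν·Q^9.4·(L/(gh_f))^5.2]^0.04
LQ²/(gh_f) = 0.6925; L/(gh_f) = 8.770
Term 1 = ε^1.25·(…)^4.75 = 5.55×10^-7; Term 2 = ν·Q^9.4·(…)^5.2 = 6.85×10^-7
D = 0.66·(5.55×10^-7 + 6.85×10^-7)^0.04 = 0.3831 m = 383 mm
Check: V = 2.44 m/s, Re = 7.18×10^5, f = 0.01398, h_f = 17.0 m ≈ 17.9 m ✓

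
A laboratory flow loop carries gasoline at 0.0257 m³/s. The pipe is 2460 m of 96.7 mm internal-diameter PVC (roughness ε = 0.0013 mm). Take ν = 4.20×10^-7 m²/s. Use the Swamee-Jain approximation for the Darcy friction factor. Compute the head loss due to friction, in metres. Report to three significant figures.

V = 4Q/(πD²) = 4·0.0257/(π·0.0967²) = 3.499 m/s
Re = VD/ν = 3.499·0.0967/4.20×10^-7 = 8.06×10^5 → turbulent
ε/D = 0.0013/96.7 = 1.34×10^-5
Swamee-Jain: f = 0.01233
h_f = f(L/D)V²/(2g) = 0.01233·(2460/0.0967)·3.499²/(2·9.81) = 195.7 m

h_f ≈ 196 m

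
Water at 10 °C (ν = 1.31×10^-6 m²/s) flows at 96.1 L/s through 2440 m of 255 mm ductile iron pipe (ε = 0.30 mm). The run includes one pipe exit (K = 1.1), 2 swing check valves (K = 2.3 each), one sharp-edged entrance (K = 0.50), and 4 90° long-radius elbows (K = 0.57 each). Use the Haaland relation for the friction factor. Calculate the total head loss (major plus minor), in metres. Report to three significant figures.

H_L ≈ 38.0 m

V = 4Q/(πD²) = 1.882 m/s; V²/2g = 0.1805 m
Re = 3.66×10^5, ε/D = 0.00118 → f = 0.02111 (Haaland)
Major: h_f = f(L/D)·V²/2g = 0.02111·9569·0.1805 = 36.45 m
Minor: ΣK = 8.48; h_m = ΣK·V²/2g = 1.530 m
Total H_L = 36.45 + 1.530 = 37.98 m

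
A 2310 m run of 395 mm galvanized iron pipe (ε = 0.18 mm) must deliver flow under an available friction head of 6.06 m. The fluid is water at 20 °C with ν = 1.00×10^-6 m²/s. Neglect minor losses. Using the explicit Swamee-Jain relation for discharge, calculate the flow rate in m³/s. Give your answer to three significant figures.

Q ≈ 0.132 m³/s

Swamee-Jain (Type II): Q = -0.965·√(gD⁵h_f/L)·ln[ε/(3.7D) + √(3.17ν²L/(gD³h_f))]
√(gD⁵h_f/L) = √(9.81·0.395⁵·6.06/2310) = 0.01573
ε/(3.7D) = 1.23×10^-4; √(3.17ν²L/(gD³h_f)) = 4.47×10^-5
Q = -0.965·0.01573·ln(1.679×10^-4) = 0.1320 m³/s
Check: V = 1.08 m/s, Re = 4.25×10^5, f = 0.01765, h_f = 6.10 m ≈ 6.06 m ✓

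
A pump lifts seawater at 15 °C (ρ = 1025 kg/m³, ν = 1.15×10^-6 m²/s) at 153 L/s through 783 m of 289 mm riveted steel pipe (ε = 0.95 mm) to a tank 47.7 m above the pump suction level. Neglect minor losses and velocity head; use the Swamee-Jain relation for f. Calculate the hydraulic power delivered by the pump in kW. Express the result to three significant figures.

P_hyd ≈ 105 kW

V = 4Q/(πD²) = 2.332 m/s; Re = 5.86×10^5; ε/D = 0.00329; f = 0.02716
h_f = f(L/D)V²/2g = 20.41 m
Total head H = z + h_f = 47.7 + 20.41 = 68.11 m
P_hyd = ρgQH = 1025·9.81·0.153·68.11 = 104.8 kW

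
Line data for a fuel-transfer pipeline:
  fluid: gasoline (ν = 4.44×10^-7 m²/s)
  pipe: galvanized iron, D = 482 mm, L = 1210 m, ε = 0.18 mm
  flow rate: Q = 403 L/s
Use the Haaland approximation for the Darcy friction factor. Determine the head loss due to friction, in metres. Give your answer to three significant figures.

V = 4Q/(πD²) = 4·0.403/(π·0.482²) = 2.209 m/s
Re = VD/ν = 2.209·0.482/4.44×10^-7 = 2.40×10^6 → turbulent
ε/D = 0.18/482 = 3.73×10^-4
Haaland: f = 0.01592
h_f = f(L/D)V²/(2g) = 0.01592·(1210/0.482)·2.209²/(2·9.81) = 9.938 m

h_f ≈ 9.94 m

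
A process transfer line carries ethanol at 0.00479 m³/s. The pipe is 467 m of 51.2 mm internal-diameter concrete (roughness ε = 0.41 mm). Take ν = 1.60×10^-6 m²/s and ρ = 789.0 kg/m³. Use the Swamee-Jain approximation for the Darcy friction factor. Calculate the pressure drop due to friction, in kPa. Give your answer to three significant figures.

Δp ≈ 710 kPa

V = 4Q/(πD²) = 4·0.00479/(π·0.0512²) = 2.327 m/s
Re = VD/ν = 2.327·0.0512/1.60×10^-6 = 7.44×10^4 → turbulent
ε/D = 0.41/51.2 = 0.00801
Swamee-Jain: f = 0.03643
h_f = f(L/D)V²/(2g) = 0.03643·(467/0.0512)·2.327²/(2·9.81) = 91.67 m
Δp = ρg·h_f = 789.0·9.81·91.67 = 709.5 kPa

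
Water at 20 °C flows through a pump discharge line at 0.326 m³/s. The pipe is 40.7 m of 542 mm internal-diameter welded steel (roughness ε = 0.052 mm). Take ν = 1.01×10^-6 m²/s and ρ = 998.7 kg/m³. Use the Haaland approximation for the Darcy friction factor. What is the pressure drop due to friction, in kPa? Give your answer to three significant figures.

Δp ≈ 1.02 kPa

V = 4Q/(πD²) = 4·0.326/(π·0.542²) = 1.413 m/s
Re = VD/ν = 1.413·0.542/1.01×10^-6 = 7.58×10^5 → turbulent
ε/D = 0.052/542 = 9.59×10^-5
Haaland: f = 0.01360
h_f = f(L/D)V²/(2g) = 0.01360·(40.7/0.542)·1.413²/(2·9.81) = 0.1039 m
Δp = ρg·h_f = 998.7·9.81·0.1039 = 1.018 kPa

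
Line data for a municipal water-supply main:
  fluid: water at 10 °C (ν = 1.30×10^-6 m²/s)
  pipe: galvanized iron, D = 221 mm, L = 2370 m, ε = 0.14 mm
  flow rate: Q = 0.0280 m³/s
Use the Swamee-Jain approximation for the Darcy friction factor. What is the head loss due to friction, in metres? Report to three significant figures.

h_f ≈ 5.96 m

V = 4Q/(πD²) = 4·0.0280/(π·0.221²) = 0.7299 m/s
Re = VD/ν = 0.7299·0.221/1.30×10^-6 = 1.24×10^5 → turbulent
ε/D = 0.14/221 = 6.33×10^-4
Swamee-Jain: f = 0.02048
h_f = f(L/D)V²/(2g) = 0.02048·(2370/0.221)·0.7299²/(2·9.81) = 5.964 m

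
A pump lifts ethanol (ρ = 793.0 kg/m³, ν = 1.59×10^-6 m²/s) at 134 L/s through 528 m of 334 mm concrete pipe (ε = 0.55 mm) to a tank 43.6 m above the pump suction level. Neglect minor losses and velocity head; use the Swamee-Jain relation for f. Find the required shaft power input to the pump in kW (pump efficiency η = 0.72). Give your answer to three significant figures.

V = 4Q/(πD²) = 1.529 m/s; Re = 3.21×10^5; ε/D = 0.00165; f = 0.02305
h_f = f(L/D)V²/2g = 4.343 m
Total head H = z + h_f = 43.6 + 4.343 = 47.94 m
P_hyd = ρgQH = 793.0·9.81·0.134·47.94 = 49.98 kW
P_shaft = P_hyd/η = 49.98/0.72 = 69.41 kW

P_shaft ≈ 69.4 kW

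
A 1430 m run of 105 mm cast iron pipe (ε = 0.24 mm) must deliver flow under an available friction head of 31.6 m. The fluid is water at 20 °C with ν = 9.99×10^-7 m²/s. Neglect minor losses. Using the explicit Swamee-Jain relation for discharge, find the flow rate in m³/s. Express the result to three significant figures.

Q ≈ 0.0116 m³/s

Swamee-Jain (Type II): Q = -0.965·√(gD⁵h_f/L)·ln[ε/(3.7D) + √(3.17ν²L/(gD³h_f))]
√(gD⁵h_f/L) = √(9.81·0.105⁵·31.6/1430) = 0.001663
ε/(3.7D) = 6.18×10^-4; √(3.17ν²L/(gD³h_f)) = 1.12×10^-4
Q = -0.965·0.001663·ln(7.300×10^-4) = 0.01159 m³/s
Check: V = 1.34 m/s, Re = 1.41×10^5, f = 0.02561, h_f = 31.9 m ≈ 31.6 m ✓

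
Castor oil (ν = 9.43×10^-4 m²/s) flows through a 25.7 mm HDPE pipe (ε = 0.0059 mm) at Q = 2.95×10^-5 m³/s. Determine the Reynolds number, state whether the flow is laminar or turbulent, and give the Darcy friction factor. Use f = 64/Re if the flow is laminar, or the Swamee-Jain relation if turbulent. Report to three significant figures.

Re ≈ 1.55; laminar; f = 64/Re ≈ 41.3

V = 4Q/(πD²) = 0.05687 m/s
Re = VD/ν = 0.05687·0.0257/9.43×10^-4 = 1.55
Re < 2300 → laminar → f = 64/Re = 41.29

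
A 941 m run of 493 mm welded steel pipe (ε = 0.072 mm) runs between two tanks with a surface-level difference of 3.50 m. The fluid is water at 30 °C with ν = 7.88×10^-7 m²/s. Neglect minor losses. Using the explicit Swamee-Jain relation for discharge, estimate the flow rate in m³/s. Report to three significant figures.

Swamee-Jain (Type II): Q = -0.965·√(gD⁵h_f/L)·ln[ε/(3.7D) + √(3.17ν²L/(gD³h_f))]
√(gD⁵h_f/L) = √(9.81·0.493⁵·3.50/941) = 0.03260
ε/(3.7D) = 3.95×10^-5; √(3.17ν²L/(gD³h_f)) = 2.12×10^-5
Q = -0.965·0.03260·ln(6.069×10^-5) = 0.3054 m³/s
Check: V = 1.60 m/s, Re = 1.00×10^6, f = 0.01414, h_f = 3.52 m ≈ 3.50 m ✓

Q ≈ 0.305 m³/s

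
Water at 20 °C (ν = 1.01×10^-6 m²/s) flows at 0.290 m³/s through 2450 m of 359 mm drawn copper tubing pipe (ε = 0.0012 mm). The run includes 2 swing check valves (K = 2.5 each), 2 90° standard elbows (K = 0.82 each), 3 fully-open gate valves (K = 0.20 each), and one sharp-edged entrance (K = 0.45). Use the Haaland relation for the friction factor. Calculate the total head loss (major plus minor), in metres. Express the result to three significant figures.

V = 4Q/(πD²) = 2.865 m/s; V²/2g = 0.4183 m
Re = 1.02×10^6, ε/D = 3.34×10^-6 → f = 0.01161 (Haaland)
Major: h_f = f(L/D)·V²/2g = 0.01161·6825·0.4183 = 33.14 m
Minor: ΣK = 7.69; h_m = ΣK·V²/2g = 3.217 m
Total H_L = 33.14 + 3.217 = 36.35 m

H_L ≈ 36.4 m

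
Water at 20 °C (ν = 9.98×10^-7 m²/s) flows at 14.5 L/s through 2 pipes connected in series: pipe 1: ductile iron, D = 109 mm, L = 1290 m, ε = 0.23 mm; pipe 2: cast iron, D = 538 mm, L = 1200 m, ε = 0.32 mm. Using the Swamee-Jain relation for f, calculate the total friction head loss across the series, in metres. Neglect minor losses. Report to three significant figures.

H ≈ 36.3 m

Pipe 1: V = 1.554 m/s, Re = 1.70×10^5, ε/D = 0.00211, f = 0.02495, h_1 = f(L/D)V²/2g = 36.34 m
Pipe 2: V = 0.06378 m/s, Re = 3.44×10^4, ε/D = 5.95×10^-4, f = 0.02446, h_2 = f(L/D)V²/2g = 0.01131 m
Series → Q common, losses add: H = Σh = 36.35 m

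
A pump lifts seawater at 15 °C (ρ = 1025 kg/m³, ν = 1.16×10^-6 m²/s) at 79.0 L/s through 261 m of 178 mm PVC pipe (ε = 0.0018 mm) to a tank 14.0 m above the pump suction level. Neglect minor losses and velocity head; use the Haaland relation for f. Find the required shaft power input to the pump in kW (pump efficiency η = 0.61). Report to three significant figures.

P_shaft ≈ 31.2 kW

V = 4Q/(πD²) = 3.175 m/s; Re = 4.87×10^5; ε/D = 1.01×10^-5; f = 0.01324
h_f = f(L/D)V²/2g = 9.970 m
Total head H = z + h_f = 14.0 + 9.970 = 23.97 m
P_hyd = ρgQH = 1025·9.81·0.0790·23.97 = 19.04 kW
P_shaft = P_hyd/η = 19.04/0.61 = 31.21 kW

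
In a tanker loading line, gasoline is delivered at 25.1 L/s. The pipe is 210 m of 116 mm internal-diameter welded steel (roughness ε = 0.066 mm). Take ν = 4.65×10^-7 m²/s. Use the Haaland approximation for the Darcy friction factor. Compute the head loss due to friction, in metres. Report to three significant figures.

h_f ≈ 9.31 m

V = 4Q/(πD²) = 4·0.0251/(π·0.116²) = 2.375 m/s
Re = VD/ν = 2.375·0.116/4.65×10^-7 = 5.92×10^5 → turbulent
ε/D = 0.066/116 = 5.69×10^-4
Haaland: f = 0.01789
h_f = f(L/D)V²/(2g) = 0.01789·(210/0.116)·2.375²/(2·9.81) = 9.310 m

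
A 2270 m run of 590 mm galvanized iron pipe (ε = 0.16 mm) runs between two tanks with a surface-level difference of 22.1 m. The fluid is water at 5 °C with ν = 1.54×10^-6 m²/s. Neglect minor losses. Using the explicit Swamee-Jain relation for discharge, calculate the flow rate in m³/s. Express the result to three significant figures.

Swamee-Jain (Type II): Q = -0.965·√(gD⁵h_f/L)·ln[ε/(3.7D) + √(3.17ν²L/(gD³h_f))]
√(gD⁵h_f/L) = √(9.81·0.590⁵·22.1/2270) = 0.08263
ε/(3.7D) = 7.33×10^-5; √(3.17ν²L/(gD³h_f)) = 1.96×10^-5
Q = -0.965·0.08263·ln(9.287×10^-5) = 0.7403 m³/s
Check: V = 2.71 m/s, Re = 1.04×10^6, f = 0.01547, h_f = 22.2 m ≈ 22.1 m ✓

Q ≈ 0.740 m³/s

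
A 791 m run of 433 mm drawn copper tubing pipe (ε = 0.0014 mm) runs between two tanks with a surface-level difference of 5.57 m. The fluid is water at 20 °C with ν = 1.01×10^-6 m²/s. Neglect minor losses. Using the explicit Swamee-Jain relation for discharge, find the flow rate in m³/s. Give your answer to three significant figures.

Q ≈ 0.332 m³/s

Swamee-Jain (Type II): Q = -0.965·√(gD⁵h_f/L)·ln[ε/(3.7D) + √(3.17ν²L/(gD³h_f))]
√(gD⁵h_f/L) = √(9.81·0.433⁵·5.57/791) = 0.03243
ε/(3.7D) = 8.74×10^-7; √(3.17ν²L/(gD³h_f)) = 2.40×10^-5
Q = -0.965·0.03243·ln(2.489×10^-5) = 0.3317 m³/s
Check: V = 2.25 m/s, Re = 9.66×10^5, f = 0.01176, h_f = 5.55 m ≈ 5.57 m ✓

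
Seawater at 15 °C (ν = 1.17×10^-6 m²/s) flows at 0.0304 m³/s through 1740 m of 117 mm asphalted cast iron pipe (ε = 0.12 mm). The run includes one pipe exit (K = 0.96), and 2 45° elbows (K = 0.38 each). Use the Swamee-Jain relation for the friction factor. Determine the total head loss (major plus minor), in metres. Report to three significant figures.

H_L ≈ 127 m

V = 4Q/(πD²) = 2.828 m/s; V²/2g = 0.4075 m
Re = 2.83×10^5, ε/D = 0.00103 → f = 0.02091 (Swamee-Jain)
Major: h_f = f(L/D)·V²/2g = 0.02091·14872·0.4075 = 126.7 m
Minor: ΣK = 1.72; h_m = ΣK·V²/2g = 0.7009 m
Total H_L = 126.7 + 0.7009 = 127.4 m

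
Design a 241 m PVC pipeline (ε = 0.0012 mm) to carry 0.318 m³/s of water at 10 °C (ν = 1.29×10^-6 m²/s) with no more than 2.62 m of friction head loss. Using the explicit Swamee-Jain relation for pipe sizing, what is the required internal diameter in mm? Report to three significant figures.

Swamee-Jain (Type III): D = 0.66·[ε^1.25·(LQ²/(gh_f))^4.75 + ν·Q^9.4·(L/(gh_f))^5.2]^0.04
LQ²/(gh_f) = 0.9482; L/(gh_f) = 9.377
Term 1 = ε^1.25·(…)^4.75 = 3.09×10^-8; Term 2 = ν·Q^9.4·(…)^5.2 = 3.08×10^-6
D = 0.66·(3.09×10^-8 + 3.08×10^-6)^0.04 = 0.3974 m = 397 mm
Check: V = 2.56 m/s, Re = 7.90×10^5, f = 0.01215, h_f = 2.47 m ≈ 2.62 m ✓

D ≈ 397 mm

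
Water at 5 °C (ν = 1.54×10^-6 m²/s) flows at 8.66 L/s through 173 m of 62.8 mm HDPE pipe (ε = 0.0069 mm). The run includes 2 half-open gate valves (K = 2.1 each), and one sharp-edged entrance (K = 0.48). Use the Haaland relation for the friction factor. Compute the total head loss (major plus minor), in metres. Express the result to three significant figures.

V = 4Q/(πD²) = 2.796 m/s; V²/2g = 0.3984 m
Re = 1.14×10^5, ε/D = 1.10×10^-4 → f = 0.01788 (Haaland)
Major: h_f = f(L/D)·V²/2g = 0.01788·2755·0.3984 = 19.62 m
Minor: ΣK = 4.68; h_m = ΣK·V²/2g = 1.865 m
Total H_L = 19.62 + 1.865 = 21.48 m

H_L ≈ 21.5 m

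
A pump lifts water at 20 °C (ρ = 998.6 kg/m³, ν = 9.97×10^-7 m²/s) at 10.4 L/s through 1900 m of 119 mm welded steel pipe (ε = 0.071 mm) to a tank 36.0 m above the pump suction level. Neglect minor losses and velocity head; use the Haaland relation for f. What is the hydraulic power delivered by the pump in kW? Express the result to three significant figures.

V = 4Q/(πD²) = 0.9351 m/s; Re = 1.12×10^5; ε/D = 5.97×10^-4; f = 0.02021
h_f = f(L/D)V²/2g = 14.38 m
Total head H = z + h_f = 36.0 + 14.38 = 50.38 m
P_hyd = ρgQH = 998.6·9.81·0.0104·50.38 = 5.133 kW

P_hyd ≈ 5.13 kW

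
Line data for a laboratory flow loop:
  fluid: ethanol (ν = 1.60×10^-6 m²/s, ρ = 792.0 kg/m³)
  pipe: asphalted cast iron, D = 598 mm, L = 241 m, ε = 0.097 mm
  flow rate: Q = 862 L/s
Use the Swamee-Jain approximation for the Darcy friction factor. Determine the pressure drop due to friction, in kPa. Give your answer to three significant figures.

V = 4Q/(πD²) = 4·0.862/(π·0.598²) = 3.069 m/s
Re = VD/ν = 3.069·0.598/1.60×10^-6 = 1.15×10^6 → turbulent
ε/D = 0.097/598 = 1.62×10^-4
Swamee-Jain: f = 0.01422
h_f = f(L/D)V²/(2g) = 0.01422·(241/0.598)·3.069²/(2·9.81) = 2.751 m
Δp = ρg·h_f = 792.0·9.81·2.751 = 21.37 kPa

Δp ≈ 21.4 kPa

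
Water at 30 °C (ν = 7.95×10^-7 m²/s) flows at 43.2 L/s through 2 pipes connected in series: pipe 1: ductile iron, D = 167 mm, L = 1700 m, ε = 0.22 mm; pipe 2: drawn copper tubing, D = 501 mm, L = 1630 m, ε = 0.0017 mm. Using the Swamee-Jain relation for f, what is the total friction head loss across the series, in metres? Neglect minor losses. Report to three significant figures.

Pipe 1: V = 1.972 m/s, Re = 4.14×10^5, ε/D = 0.00132, f = 0.02174, h_1 = f(L/D)V²/2g = 43.88 m
Pipe 2: V = 0.2191 m/s, Re = 1.38×10^5, ε/D = 3.39×10^-6, f = 0.01674, h_2 = f(L/D)V²/2g = 0.1333 m
Series → Q common, losses add: H = Σh = 44.01 m

H ≈ 44.0 m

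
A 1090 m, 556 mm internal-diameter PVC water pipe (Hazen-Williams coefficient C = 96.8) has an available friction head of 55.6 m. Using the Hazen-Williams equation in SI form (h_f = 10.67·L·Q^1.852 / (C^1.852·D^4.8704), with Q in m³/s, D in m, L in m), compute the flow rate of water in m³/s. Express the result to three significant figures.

Rearranging: Q = [h_f·C^1.852·D^4.8704 / (10.67·L)]^(1/1.852)
Q = [55.6·96.8^1.852·0.556^4.8704 / (10.67·1090)]^0.540 = 1.155 m³/s

Q ≈ 1.15 m³/s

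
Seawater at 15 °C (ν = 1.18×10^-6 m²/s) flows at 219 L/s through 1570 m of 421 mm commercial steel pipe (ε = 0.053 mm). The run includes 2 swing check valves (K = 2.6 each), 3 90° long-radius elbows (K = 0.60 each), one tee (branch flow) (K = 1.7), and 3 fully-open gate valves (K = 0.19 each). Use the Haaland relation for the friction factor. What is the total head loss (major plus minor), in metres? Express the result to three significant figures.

H_L ≈ 7.93 m

V = 4Q/(πD²) = 1.573 m/s; V²/2g = 0.1261 m
Re = 5.61×10^5, ε/D = 1.26×10^-4 → f = 0.01438 (Haaland)
Major: h_f = f(L/D)·V²/2g = 0.01438·3729·0.1261 = 6.764 m
Minor: ΣK = 9.27; h_m = ΣK·V²/2g = 1.169 m
Total H_L = 6.764 + 1.169 = 7.933 m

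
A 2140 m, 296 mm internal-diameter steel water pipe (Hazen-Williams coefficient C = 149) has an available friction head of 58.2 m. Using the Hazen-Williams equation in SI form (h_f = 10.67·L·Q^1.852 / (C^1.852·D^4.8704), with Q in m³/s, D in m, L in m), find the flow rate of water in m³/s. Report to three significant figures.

Q ≈ 0.241 m³/s

Rearranging: Q = [h_f·C^1.852·D^4.8704 / (10.67·L)]^(1/1.852)
Q = [58.2·149^1.852·0.296^4.8704 / (10.67·2140)]^0.540 = 0.2412 m³/s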